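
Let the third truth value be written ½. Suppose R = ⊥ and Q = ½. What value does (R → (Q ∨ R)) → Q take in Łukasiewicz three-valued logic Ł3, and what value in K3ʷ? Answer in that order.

½; ½

In Łukasiewicz three-valued logic Ł3: Q ∨ R = ½ ∨ ⊥ = ½
R → (Q ∨ R) = ⊥ → ½ = ⊤
(R → (Q ∨ R)) → Q = ⊤ → ½ = ½
In K3ʷ: Q ∨ R = ½ ∨ ⊥ = ½
R → (Q ∨ R) = ⊥ → ½ = ½  [any arg is the third value ⇒ result is the third value]
(R → (Q ∨ R)) → Q = ½ → ½ = ½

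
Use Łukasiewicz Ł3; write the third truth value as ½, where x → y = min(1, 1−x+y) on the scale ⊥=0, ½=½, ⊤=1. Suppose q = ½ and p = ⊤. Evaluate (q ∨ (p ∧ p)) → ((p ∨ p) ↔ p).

⊤

p ∧ p = ⊤ ∧ ⊤ = ⊤
q ∨ (p ∧ p) = ½ ∨ ⊤ = ⊤
p ∨ p = ⊤ ∨ ⊤ = ⊤
(p ∨ p) ↔ p = ⊤ ↔ ⊤ = ⊤
(q ∨ (p ∧ p)) → ((p ∨ p) ↔ p) = ⊤ → ⊤ = ⊤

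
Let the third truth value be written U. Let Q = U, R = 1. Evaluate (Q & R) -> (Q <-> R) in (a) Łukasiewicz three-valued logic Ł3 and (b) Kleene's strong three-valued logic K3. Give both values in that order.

1; U

In Łukasiewicz three-valued logic Ł3: Q & R = U & 1 = U
Q <-> R = U <-> 1 = U  [1 − |½−1|]
(Q & R) -> (Q <-> R) = U -> U = 1
In Kleene's strong three-valued logic K3: Q & R = U & 1 = U
Q <-> R = U <-> 1 = U
(Q & R) -> (Q <-> R) = U -> U = U
They differ because Łukasiewicz three-valued logic Ł3 and Kleene's strong three-valued logic K3 treat U differently under implication.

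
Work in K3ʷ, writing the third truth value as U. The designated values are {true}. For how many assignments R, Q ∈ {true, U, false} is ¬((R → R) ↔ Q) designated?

2

Designated under: (R=true, Q=false); (R=false, Q=false).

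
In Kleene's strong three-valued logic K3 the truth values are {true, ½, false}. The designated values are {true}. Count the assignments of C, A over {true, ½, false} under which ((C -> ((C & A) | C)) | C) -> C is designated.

3

Designated under: (C=true, A=true); (C=true, A=½); (C=true, A=false).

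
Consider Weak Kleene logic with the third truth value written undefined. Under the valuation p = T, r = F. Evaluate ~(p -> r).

T

p -> r = T -> F = F
~(p -> r) = ~F = T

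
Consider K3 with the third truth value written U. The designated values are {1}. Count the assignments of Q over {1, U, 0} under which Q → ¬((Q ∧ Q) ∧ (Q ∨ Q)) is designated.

1

Q=1: 0 ·
Q=U: U ·
Q=0: 1 ✓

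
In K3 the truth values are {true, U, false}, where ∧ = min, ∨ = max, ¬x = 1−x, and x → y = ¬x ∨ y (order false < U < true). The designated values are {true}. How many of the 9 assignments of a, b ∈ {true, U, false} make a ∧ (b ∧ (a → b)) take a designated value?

Designated under: (a=true, b=true).

1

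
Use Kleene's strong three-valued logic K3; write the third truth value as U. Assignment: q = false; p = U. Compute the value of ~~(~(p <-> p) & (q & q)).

p <-> p = U <-> U = U
~(p <-> p) = ~U = U
q & q = false & false = false
~(p <-> p) & (q & q) = U & false = false
~(~(p <-> p) & (q & q)) = ~false = true
~~(~(p <-> p) & (q & q)) = ~true = false

false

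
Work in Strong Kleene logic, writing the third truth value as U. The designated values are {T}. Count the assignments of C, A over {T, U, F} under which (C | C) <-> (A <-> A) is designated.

2

Designated under: (C=T, A=T); (C=T, A=F).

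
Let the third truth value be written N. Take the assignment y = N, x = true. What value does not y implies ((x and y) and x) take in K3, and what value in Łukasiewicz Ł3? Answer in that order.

In K3: not y = not N = N
x and y = true and N = N
(x and y) and x = N and true = N
not y implies ((x and y) and x) = N implies N = N
In Łukasiewicz Ł3: not y = not N = N
x and y = true and N = N
(x and y) and x = N and true = N
not y implies ((x and y) and x) = N implies N = true  [min(1, 1−½+½)]
They differ because K3 and Łukasiewicz Ł3 treat N differently under implication.

N; true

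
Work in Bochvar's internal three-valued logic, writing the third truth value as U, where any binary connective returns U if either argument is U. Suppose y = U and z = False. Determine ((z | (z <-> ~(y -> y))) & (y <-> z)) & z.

U

y -> y = U -> U = U  [any arg is the third value ⇒ result is the third value]
~(y -> y) = ~U = U
z <-> ~(y -> y) = False <-> U = U
z | (z <-> ~(y -> y)) = False | U = U
y <-> z = U <-> False = U
(z | (z <-> ~(y -> y))) & (y <-> z) = U & U = U
((z | (z <-> ~(y -> y))) & (y <-> z)) & z = U & False = U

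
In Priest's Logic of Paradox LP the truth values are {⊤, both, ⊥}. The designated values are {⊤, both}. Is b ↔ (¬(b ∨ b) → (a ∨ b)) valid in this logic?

Countermodel: b=⊥, a=⊤ gives ⊥, which is not designated.

No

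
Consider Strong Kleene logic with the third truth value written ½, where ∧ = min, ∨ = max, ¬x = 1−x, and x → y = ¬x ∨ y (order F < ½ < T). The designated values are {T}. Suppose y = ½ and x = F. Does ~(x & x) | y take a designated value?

Yes

x & x = F & F = F
~(x & x) = ~F = T
~(x & x) | y = T | ½ = T
T ∈ {T}.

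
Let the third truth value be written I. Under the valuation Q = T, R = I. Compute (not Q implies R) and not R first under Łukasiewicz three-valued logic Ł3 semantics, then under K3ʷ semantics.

In Łukasiewicz three-valued logic Ł3: not Q = not T = F
not Q implies R = F implies I = T  [min(1, 1−0+½)]
not R = not I = I
(not Q implies R) and not R = T and I = I
In K3ʷ: not Q = not T = F
not Q implies R = F implies I = I  [any arg is the third value ⇒ result is the third value]
not R = not I = I
(not Q implies R) and not R = I and I = I

I; I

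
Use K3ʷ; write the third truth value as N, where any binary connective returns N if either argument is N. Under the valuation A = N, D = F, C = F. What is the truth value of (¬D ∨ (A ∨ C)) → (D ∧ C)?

¬D = ¬F = T
A ∨ C = N ∨ F = N
¬D ∨ (A ∨ C) = T ∨ N = N
D ∧ C = F ∧ F = F
(¬D ∨ (A ∨ C)) → (D ∧ C) = N → F = N  [any arg is the third value ⇒ result is the third value]

N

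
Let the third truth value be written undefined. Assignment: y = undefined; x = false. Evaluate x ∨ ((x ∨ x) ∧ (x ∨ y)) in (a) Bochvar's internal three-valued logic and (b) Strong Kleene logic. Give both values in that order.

In Bochvar's internal three-valued logic: x ∨ x = false ∨ false = false
x ∨ y = false ∨ undefined = undefined
(x ∨ x) ∧ (x ∨ y) = false ∧ undefined = undefined
x ∨ ((x ∨ x) ∧ (x ∨ y)) = false ∨ undefined = undefined
In Strong Kleene logic: x ∨ x = false ∨ false = false
x ∨ y = false ∨ undefined = undefined
(x ∨ x) ∧ (x ∨ y) = false ∧ undefined = false
x ∨ ((x ∨ x) ∧ (x ∨ y)) = false ∨ false = false
They differ because Bochvar's internal three-valued logic and Strong Kleene logic treat undefined differently under the binary connectives.

undefined; false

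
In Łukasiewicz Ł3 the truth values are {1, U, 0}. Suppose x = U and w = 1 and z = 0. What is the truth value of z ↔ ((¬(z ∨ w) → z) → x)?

U

z ∨ w = 0 ∨ 1 = 1
¬(z ∨ w) = ¬1 = 0
¬(z ∨ w) → z = 0 → 0 = 1
(¬(z ∨ w) → z) → x = 1 → U = U  [min(1, 1−1+½)]
z ↔ ((¬(z ∨ w) → z) → x) = 0 ↔ U = U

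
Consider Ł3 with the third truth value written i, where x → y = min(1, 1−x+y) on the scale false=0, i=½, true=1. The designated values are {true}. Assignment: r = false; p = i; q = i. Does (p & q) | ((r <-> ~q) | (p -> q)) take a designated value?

p & q = i & i = i
~q = ~i = i
r <-> ~q = false <-> i = i  [1 − |0−½|]
p -> q = i -> i = true
(r <-> ~q) | (p -> q) = i | true = true
(p & q) | ((r <-> ~q) | (p -> q)) = i | true = true
true ∈ {true}.

Yes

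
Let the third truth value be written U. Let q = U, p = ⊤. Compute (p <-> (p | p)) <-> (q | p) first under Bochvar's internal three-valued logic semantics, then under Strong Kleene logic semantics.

In Bochvar's internal three-valued logic: p | p = ⊤ | ⊤ = ⊤
p <-> (p | p) = ⊤ <-> ⊤ = ⊤
q | p = U | ⊤ = U
(p <-> (p | p)) <-> (q | p) = ⊤ <-> U = U
In Strong Kleene logic: p | p = ⊤ | ⊤ = ⊤
p <-> (p | p) = ⊤ <-> ⊤ = ⊤
q | p = U | ⊤ = ⊤
(p <-> (p | p)) <-> (q | p) = ⊤ <-> ⊤ = ⊤
They differ because Bochvar's internal three-valued logic and Strong Kleene logic treat U differently under the binary connectives.

U; ⊤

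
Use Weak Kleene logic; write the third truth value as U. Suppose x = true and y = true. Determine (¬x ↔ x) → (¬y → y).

¬x = ¬true = false
¬x ↔ x = false ↔ true = false
¬y = ¬true = false
¬y → y = false → true = true
(¬x ↔ x) → (¬y → y) = false → true = true

true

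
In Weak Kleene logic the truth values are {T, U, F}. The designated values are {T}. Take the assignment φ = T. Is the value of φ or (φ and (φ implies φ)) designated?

φ implies φ = T implies T = T
φ and (φ implies φ) = T and T = T
φ or (φ and (φ implies φ)) = T or T = T
T ∈ {T}.

Yes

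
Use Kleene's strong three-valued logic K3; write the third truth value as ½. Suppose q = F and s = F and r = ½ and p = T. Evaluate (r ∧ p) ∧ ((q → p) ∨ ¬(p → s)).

½

r ∧ p = ½ ∧ T = ½
q → p = F → T = T
p → s = T → F = F
¬(p → s) = ¬F = T
(q → p) ∨ ¬(p → s) = T ∨ T = T
(r ∧ p) ∧ ((q → p) ∨ ¬(p → s)) = ½ ∧ T = ½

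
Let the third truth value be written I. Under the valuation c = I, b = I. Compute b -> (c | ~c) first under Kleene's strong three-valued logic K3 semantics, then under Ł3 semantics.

In Kleene's strong three-valued logic K3: ~c = ~I = I
c | ~c = I | I = I
b -> (c | ~c) = I -> I = I
In Ł3: ~c = ~I = I
c | ~c = I | I = I
b -> (c | ~c) = I -> I = ⊤  [min(1, 1−½+½)]
They differ because Kleene's strong three-valued logic K3 and Ł3 treat I differently under implication.

I; ⊤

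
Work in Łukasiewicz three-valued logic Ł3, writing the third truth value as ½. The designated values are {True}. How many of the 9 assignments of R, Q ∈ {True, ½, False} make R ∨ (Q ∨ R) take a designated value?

Of the 9 assignments, 5 give a value in {True}.

5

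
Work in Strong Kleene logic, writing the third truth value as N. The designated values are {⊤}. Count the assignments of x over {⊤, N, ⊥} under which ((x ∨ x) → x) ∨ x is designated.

2

x=⊤: ⊤ ✓
x=N: N ·
x=⊥: ⊤ ✓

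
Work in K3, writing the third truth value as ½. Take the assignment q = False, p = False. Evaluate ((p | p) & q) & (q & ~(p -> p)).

False

p | p = False | False = False
(p | p) & q = False & False = False
p -> p = False -> False = True
~(p -> p) = ~True = False
q & ~(p -> p) = False & False = False
((p | p) & q) & (q & ~(p -> p)) = False & False = False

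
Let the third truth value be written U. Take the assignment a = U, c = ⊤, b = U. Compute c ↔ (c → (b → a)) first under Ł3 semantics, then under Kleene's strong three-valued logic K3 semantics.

In Ł3: b → a = U → U = ⊤  [min(1, 1−½+½)]
c → (b → a) = ⊤ → ⊤ = ⊤
c ↔ (c → (b → a)) = ⊤ ↔ ⊤ = ⊤
In Kleene's strong three-valued logic K3: b → a = U → U = U
c → (b → a) = ⊤ → U = U
c ↔ (c → (b → a)) = ⊤ ↔ U = U
They differ because Ł3 and Kleene's strong three-valued logic K3 treat U differently under implication.

⊤; U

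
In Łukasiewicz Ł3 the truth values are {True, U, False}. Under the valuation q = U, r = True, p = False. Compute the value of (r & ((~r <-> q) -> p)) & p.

~r = ~True = False
~r <-> q = False <-> U = U  [1 − |0−½|]
(~r <-> q) -> p = U -> False = U
r & ((~r <-> q) -> p) = True & U = U
(r & ((~r <-> q) -> p)) & p = U & False = False

False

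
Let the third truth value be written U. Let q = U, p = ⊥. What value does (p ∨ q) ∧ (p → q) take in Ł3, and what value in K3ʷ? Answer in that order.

In Ł3: p ∨ q = ⊥ ∨ U = U
p → q = ⊥ → U = ⊤
(p ∨ q) ∧ (p → q) = U ∧ ⊤ = U
In K3ʷ: p ∨ q = ⊥ ∨ U = U
p → q = ⊥ → U = U  [any arg is the third value ⇒ result is the third value]
(p ∨ q) ∧ (p → q) = U ∧ U = U

U; U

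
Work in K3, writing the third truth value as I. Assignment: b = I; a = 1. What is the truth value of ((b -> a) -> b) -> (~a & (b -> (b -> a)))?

b -> a = I -> 1 = 1  [~I | 1]
(b -> a) -> b = 1 -> I = I
~a = ~1 = 0
b -> a = I -> 1 = 1
b -> (b -> a) = I -> 1 = 1
~a & (b -> (b -> a)) = 0 & 1 = 0
((b -> a) -> b) -> (~a & (b -> (b -> a))) = I -> 0 = I

I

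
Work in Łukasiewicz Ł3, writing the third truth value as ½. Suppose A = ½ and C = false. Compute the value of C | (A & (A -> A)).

½

A -> A = ½ -> ½ = true  [min(1, 1−½+½)]
A & (A -> A) = ½ & true = ½
C | (A & (A -> A)) = false | ½ = ½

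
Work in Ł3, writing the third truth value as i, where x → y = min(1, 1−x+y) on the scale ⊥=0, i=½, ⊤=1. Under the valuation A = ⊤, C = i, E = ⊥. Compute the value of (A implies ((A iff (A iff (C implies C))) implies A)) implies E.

C implies C = i implies i = ⊤  [min(1, 1−½+½)]
A iff (C implies C) = ⊤ iff ⊤ = ⊤
A iff (A iff (C implies C)) = ⊤ iff ⊤ = ⊤
(A iff (A iff (C implies C))) implies A = ⊤ implies ⊤ = ⊤
A implies ((A iff (A iff (C implies C))) implies A) = ⊤ implies ⊤ = ⊤
(A implies ((A iff (A iff (C implies C))) implies A)) implies E = ⊤ implies ⊥ = ⊥

⊥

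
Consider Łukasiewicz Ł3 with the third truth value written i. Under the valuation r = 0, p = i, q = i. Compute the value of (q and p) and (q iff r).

q and p = i and i = i
q iff r = i iff 0 = i
(q and p) and (q iff r) = i and i = i

i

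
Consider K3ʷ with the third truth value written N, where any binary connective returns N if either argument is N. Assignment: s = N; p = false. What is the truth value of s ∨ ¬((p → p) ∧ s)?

N

p → p = false → false = true
(p → p) ∧ s = true ∧ N = N
¬((p → p) ∧ s) = ¬N = N
s ∨ ¬((p → p) ∧ s) = N ∨ N = N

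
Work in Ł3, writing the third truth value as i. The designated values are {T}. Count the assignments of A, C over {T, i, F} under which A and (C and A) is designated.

1

Designated under: (A=T, C=T).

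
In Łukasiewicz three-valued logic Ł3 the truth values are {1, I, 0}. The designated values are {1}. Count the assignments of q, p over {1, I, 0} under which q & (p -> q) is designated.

3

Designated under: (q=1, p=1); (q=1, p=I); (q=1, p=0).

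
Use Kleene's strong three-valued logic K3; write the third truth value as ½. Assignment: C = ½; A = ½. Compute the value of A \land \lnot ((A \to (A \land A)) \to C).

½

A \land A = ½ \land ½ = ½
A \to (A \land A) = ½ \to ½ = ½  [\lnot ½ \lor ½]
(A \to (A \land A)) \to C = ½ \to ½ = ½
\lnot ((A \to (A \land A)) \to C) = \lnot ½ = ½
A \land \lnot ((A \to (A \land A)) \to C) = ½ \land ½ = ½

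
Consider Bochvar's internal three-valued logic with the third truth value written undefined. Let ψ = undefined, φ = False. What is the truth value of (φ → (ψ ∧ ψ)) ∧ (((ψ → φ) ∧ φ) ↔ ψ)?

undefined

ψ ∧ ψ = undefined ∧ undefined = undefined
φ → (ψ ∧ ψ) = False → undefined = undefined  [any arg is the third value ⇒ result is the third value]
ψ → φ = undefined → False = undefined
(ψ → φ) ∧ φ = undefined ∧ False = undefined
((ψ → φ) ∧ φ) ↔ ψ = undefined ↔ undefined = undefined
(φ → (ψ ∧ ψ)) ∧ (((ψ → φ) ∧ φ) ↔ ψ) = undefined ∧ undefined = undefined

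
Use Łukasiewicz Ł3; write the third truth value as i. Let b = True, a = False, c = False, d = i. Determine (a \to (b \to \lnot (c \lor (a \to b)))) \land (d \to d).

True

a \to b = False \to True = True
c \lor (a \to b) = False \lor True = True
\lnot (c \lor (a \to b)) = \lnot True = False
b \to \lnot (c \lor (a \to b)) = True \to False = False
a \to (b \to \lnot (c \lor (a \to b))) = False \to False = True
d \to d = i \to i = True  [min(1, 1−½+½)]
(a \to (b \to \lnot (c \lor (a \to b)))) \land (d \to d) = True \land True = True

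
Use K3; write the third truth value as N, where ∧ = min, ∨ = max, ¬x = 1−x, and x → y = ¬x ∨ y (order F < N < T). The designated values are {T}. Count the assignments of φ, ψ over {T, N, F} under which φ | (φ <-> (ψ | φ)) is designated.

4

Designated under: (φ=T, ψ=T); (φ=T, ψ=N); (φ=T, ψ=F); (φ=F, ψ=F).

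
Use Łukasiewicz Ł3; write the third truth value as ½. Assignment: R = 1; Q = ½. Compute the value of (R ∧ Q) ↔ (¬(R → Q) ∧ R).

1

R ∧ Q = 1 ∧ ½ = ½
R → Q = 1 → ½ = ½
¬(R → Q) = ¬½ = ½
¬(R → Q) ∧ R = ½ ∧ 1 = ½
(R ∧ Q) ↔ (¬(R → Q) ∧ R) = ½ ↔ ½ = 1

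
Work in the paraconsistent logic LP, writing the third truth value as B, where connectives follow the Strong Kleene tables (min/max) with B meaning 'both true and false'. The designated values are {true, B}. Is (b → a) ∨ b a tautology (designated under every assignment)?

Every assignment of b, a over {true, B, false} gives a value in {true, B}.
In particular, with b=B, a=B: (b → a) ∨ b = B.

Yes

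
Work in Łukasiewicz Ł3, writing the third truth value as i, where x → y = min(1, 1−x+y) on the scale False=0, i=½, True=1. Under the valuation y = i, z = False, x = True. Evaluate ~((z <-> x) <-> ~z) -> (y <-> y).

z <-> x = False <-> True = False
~z = ~False = True
(z <-> x) <-> ~z = False <-> True = False
~((z <-> x) <-> ~z) = ~False = True
y <-> y = i <-> i = True
~((z <-> x) <-> ~z) -> (y <-> y) = True -> True = True

True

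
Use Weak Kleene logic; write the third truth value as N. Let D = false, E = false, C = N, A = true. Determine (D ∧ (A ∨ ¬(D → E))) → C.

D → E = false → false = true
¬(D → E) = ¬true = false
A ∨ ¬(D → E) = true ∨ false = true
D ∧ (A ∨ ¬(D → E)) = false ∧ true = false
(D ∧ (A ∨ ¬(D → E))) → C = false → N = N  [any arg is the third value ⇒ result is the third value]

N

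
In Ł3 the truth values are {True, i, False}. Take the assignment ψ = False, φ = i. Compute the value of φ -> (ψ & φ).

i

ψ & φ = False & i = False
φ -> (ψ & φ) = i -> False = i  [min(1, 1−½+0)]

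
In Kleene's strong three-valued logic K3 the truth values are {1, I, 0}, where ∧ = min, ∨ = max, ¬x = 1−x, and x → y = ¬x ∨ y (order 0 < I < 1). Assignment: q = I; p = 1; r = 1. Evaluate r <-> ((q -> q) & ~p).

q -> q = I -> I = I  [~I | I]
~p = ~1 = 0
(q -> q) & ~p = I & 0 = 0
r <-> ((q -> q) & ~p) = 1 <-> 0 = 0

0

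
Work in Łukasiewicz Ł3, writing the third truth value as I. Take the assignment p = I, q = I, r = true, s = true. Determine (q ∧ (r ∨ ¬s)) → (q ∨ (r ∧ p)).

¬s = ¬true = false
r ∨ ¬s = true ∨ false = true
q ∧ (r ∨ ¬s) = I ∧ true = I
r ∧ p = true ∧ I = I
q ∨ (r ∧ p) = I ∨ I = I
(q ∧ (r ∨ ¬s)) → (q ∨ (r ∧ p)) = I → I = true  [min(1, 1−½+½)]

true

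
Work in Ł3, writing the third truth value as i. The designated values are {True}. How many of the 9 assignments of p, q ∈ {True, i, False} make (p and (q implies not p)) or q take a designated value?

4

Designated under: (p=True, q=True); (p=True, q=False); (p=i, q=True); (p=False, q=True).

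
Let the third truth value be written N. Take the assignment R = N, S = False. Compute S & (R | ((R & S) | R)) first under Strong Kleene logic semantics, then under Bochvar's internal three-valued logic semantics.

In Strong Kleene logic: R & S = N & False = False
(R & S) | R = False | N = N
R | ((R & S) | R) = N | N = N
S & (R | ((R & S) | R)) = False & N = False
In Bochvar's internal three-valued logic: R & S = N & False = N
(R & S) | R = N | N = N
R | ((R & S) | R) = N | N = N
S & (R | ((R & S) | R)) = False & N = N
They differ because Strong Kleene logic and Bochvar's internal three-valued logic treat N differently under the binary connectives.

False; N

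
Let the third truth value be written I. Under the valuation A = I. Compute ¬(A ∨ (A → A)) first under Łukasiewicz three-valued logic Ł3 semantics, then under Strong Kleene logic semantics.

In Łukasiewicz three-valued logic Ł3: A → A = I → I = ⊤  [min(1, 1−½+½)]
A ∨ (A → A) = I ∨ ⊤ = ⊤
¬(A ∨ (A → A)) = ¬⊤ = ⊥
In Strong Kleene logic: A → A = I → I = I
A ∨ (A → A) = I ∨ I = I
¬(A ∨ (A → A)) = ¬I = I
They differ because Łukasiewicz three-valued logic Ł3 and Strong Kleene logic treat I differently under implication.

⊥; I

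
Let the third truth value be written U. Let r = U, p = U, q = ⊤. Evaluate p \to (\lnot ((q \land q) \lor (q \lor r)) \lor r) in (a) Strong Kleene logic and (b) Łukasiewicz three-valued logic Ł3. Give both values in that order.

U; ⊤

In Strong Kleene logic: q \land q = ⊤ \land ⊤ = ⊤
q \lor r = ⊤ \lor U = ⊤
(q \land q) \lor (q \lor r) = ⊤ \lor ⊤ = ⊤
\lnot ((q \land q) \lor (q \lor r)) = \lnot ⊤ = ⊥
\lnot ((q \land q) \lor (q \lor r)) \lor r = ⊥ \lor U = U
p \to (\lnot ((q \land q) \lor (q \lor r)) \lor r) = U \to U = U  [\lnot U \lor U]
In Łukasiewicz three-valued logic Ł3: q \land q = ⊤ \land ⊤ = ⊤
q \lor r = ⊤ \lor U = ⊤
(q \land q) \lor (q \lor r) = ⊤ \lor ⊤ = ⊤
\lnot ((q \land q) \lor (q \lor r)) = \lnot ⊤ = ⊥
\lnot ((q \land q) \lor (q \lor r)) \lor r = ⊥ \lor U = U
p \to (\lnot ((q \land q) \lor (q \lor r)) \lor r) = U \to U = ⊤
They differ because Strong Kleene logic and Łukasiewicz three-valued logic Ł3 treat U differently under implication.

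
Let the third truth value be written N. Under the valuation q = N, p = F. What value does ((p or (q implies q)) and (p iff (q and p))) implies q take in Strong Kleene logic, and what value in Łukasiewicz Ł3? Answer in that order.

In Strong Kleene logic: q implies q = N implies N = N
p or (q implies q) = F or N = N
q and p = N and F = F
p iff (q and p) = F iff F = T
(p or (q implies q)) and (p iff (q and p)) = N and T = N
((p or (q implies q)) and (p iff (q and p))) implies q = N implies N = N
In Łukasiewicz Ł3: q implies q = N implies N = T  [min(1, 1−½+½)]
p or (q implies q) = F or T = T
q and p = N and F = F
p iff (q and p) = F iff F = T
(p or (q implies q)) and (p iff (q and p)) = T and T = T
((p or (q implies q)) and (p iff (q and p))) implies q = T implies N = N

N; N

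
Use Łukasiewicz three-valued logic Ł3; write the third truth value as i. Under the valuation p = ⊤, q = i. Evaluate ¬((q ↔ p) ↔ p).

q ↔ p = i ↔ ⊤ = i  [1 − |½−1|]
(q ↔ p) ↔ p = i ↔ ⊤ = i
¬((q ↔ p) ↔ p) = ¬i = i

i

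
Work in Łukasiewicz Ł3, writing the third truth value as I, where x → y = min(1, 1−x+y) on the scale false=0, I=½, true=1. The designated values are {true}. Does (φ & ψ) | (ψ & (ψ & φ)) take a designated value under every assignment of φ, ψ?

No

Countermodel: φ=true, ψ=I gives I, which is not designated.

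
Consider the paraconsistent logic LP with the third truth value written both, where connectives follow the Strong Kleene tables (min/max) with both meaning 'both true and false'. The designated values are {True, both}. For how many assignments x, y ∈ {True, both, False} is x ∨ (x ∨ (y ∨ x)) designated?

Of the 9 assignments, 8 give a value in {True, both}.

8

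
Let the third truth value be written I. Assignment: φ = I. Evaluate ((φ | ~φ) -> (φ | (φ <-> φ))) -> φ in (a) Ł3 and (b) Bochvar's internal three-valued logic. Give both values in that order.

I; I

In Ł3: ~φ = ~I = I
φ | ~φ = I | I = I
φ <-> φ = I <-> I = ⊤
φ | (φ <-> φ) = I | ⊤ = ⊤
(φ | ~φ) -> (φ | (φ <-> φ)) = I -> ⊤ = ⊤
((φ | ~φ) -> (φ | (φ <-> φ))) -> φ = ⊤ -> I = I
In Bochvar's internal three-valued logic: ~φ = ~I = I
φ | ~φ = I | I = I
φ <-> φ = I <-> I = I
φ | (φ <-> φ) = I | I = I
(φ | ~φ) -> (φ | (φ <-> φ)) = I -> I = I  [any arg is the third value ⇒ result is the third value]
((φ | ~φ) -> (φ | (φ <-> φ))) -> φ = I -> I = I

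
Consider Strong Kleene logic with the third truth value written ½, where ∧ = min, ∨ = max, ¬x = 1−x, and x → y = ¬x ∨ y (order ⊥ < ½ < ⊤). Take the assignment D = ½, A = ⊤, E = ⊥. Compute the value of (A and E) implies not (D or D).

⊤

A and E = ⊤ and ⊥ = ⊥
D or D = ½ or ½ = ½
not (D or D) = not ½ = ½
(A and E) implies not (D or D) = ⊥ implies ½ = ⊤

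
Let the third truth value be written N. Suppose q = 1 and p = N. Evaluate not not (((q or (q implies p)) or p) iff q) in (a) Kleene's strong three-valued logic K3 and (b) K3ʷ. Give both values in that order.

In Kleene's strong three-valued logic K3: q implies p = 1 implies N = N  [not 1 or N]
q or (q implies p) = 1 or N = 1
(q or (q implies p)) or p = 1 or N = 1
((q or (q implies p)) or p) iff q = 1 iff 1 = 1
not (((q or (q implies p)) or p) iff q) = not 1 = 0
not not (((q or (q implies p)) or p) iff q) = not 0 = 1
In K3ʷ: q implies p = 1 implies N = N  [any arg is the third value ⇒ result is the third value]
q or (q implies p) = 1 or N = N
(q or (q implies p)) or p = N or N = N
((q or (q implies p)) or p) iff q = N iff 1 = N
not (((q or (q implies p)) or p) iff q) = not N = N
not not (((q or (q implies p)) or p) iff q) = not N = N
They differ because Kleene's strong three-valued logic K3 and K3ʷ treat N differently under the binary connectives.

1; N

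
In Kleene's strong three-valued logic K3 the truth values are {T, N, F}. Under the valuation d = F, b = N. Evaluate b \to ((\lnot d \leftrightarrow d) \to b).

T

\lnot d = \lnot F = T
\lnot d \leftrightarrow d = T \leftrightarrow F = F
(\lnot d \leftrightarrow d) \to b = F \to N = T  [\lnot F \lor N]
b \to ((\lnot d \leftrightarrow d) \to b) = N \to T = T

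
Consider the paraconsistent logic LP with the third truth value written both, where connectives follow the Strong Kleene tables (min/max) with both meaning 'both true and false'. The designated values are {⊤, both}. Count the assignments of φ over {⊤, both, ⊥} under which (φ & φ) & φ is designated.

φ=⊤: ⊤ ✓
φ=both: both ✓
φ=⊥: ⊥ ·

2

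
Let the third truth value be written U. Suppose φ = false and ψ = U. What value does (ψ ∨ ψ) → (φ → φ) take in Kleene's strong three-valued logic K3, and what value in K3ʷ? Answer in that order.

In Kleene's strong three-valued logic K3: ψ ∨ ψ = U ∨ U = U
φ → φ = false → false = true
(ψ ∨ ψ) → (φ → φ) = U → true = true  [¬U ∨ true]
In K3ʷ: ψ ∨ ψ = U ∨ U = U
φ → φ = false → false = true
(ψ ∨ ψ) → (φ → φ) = U → true = U  [any arg is the third value ⇒ result is the third value]
They differ because Kleene's strong three-valued logic K3 and K3ʷ treat U differently under the binary connectives.

true; U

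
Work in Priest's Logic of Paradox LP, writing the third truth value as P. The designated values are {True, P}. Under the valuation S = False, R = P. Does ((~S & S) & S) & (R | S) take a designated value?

~S = ~False = True
~S & S = True & False = False
(~S & S) & S = False & False = False
R | S = P | False = P
((~S & S) & S) & (R | S) = False & P = False
False ∉ {True, P}.

No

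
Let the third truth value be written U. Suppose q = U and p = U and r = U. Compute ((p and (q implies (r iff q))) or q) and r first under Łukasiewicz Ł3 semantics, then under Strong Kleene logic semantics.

In Łukasiewicz Ł3: r iff q = U iff U = ⊤
q implies (r iff q) = U implies ⊤ = ⊤
p and (q implies (r iff q)) = U and ⊤ = U
(p and (q implies (r iff q))) or q = U or U = U
((p and (q implies (r iff q))) or q) and r = U and U = U
In Strong Kleene logic: r iff q = U iff U = U
q implies (r iff q) = U implies U = U  [not U or U]
p and (q implies (r iff q)) = U and U = U
(p and (q implies (r iff q))) or q = U or U = U
((p and (q implies (r iff q))) or q) and r = U and U = U

U; U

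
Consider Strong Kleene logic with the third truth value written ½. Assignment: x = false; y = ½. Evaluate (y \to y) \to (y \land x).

y \to y = ½ \to ½ = ½  [\lnot ½ \lor ½]
y \land x = ½ \land false = false
(y \to y) \to (y \land x) = ½ \to false = ½

½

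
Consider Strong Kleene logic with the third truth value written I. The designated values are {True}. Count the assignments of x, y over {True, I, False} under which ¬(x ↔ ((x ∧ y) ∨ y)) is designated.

2

Designated under: (x=True, y=False); (x=False, y=True).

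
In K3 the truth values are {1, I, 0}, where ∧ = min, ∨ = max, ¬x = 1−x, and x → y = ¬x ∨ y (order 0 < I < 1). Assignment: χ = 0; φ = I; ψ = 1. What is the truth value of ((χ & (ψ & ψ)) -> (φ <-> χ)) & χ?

0

ψ & ψ = 1 & 1 = 1
χ & (ψ & ψ) = 0 & 1 = 0
φ <-> χ = I <-> 0 = I
(χ & (ψ & ψ)) -> (φ <-> χ) = 0 -> I = 1  [~0 | I]
((χ & (ψ & ψ)) -> (φ <-> χ)) & χ = 1 & 0 = 0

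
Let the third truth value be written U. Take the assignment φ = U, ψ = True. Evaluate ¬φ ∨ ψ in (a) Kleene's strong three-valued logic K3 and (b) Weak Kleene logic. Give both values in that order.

In Kleene's strong three-valued logic K3: ¬φ = ¬U = U
¬φ ∨ ψ = U ∨ True = True
In Weak Kleene logic: ¬φ = ¬U = U
¬φ ∨ ψ = U ∨ True = U
They differ because Kleene's strong three-valued logic K3 and Weak Kleene logic treat U differently under the binary connectives.

True; U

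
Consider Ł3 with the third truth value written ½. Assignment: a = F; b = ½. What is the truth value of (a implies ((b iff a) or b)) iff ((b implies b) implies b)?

b iff a = ½ iff F = ½  [1 − |½−0|]
(b iff a) or b = ½ or ½ = ½
a implies ((b iff a) or b) = F implies ½ = T
b implies b = ½ implies ½ = T
(b implies b) implies b = T implies ½ = ½
(a implies ((b iff a) or b)) iff ((b implies b) implies b) = T iff ½ = ½

½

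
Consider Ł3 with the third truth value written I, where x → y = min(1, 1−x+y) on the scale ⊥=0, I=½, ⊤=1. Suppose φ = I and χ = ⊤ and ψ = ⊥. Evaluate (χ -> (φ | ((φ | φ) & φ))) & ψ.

⊥

φ | φ = I | I = I
(φ | φ) & φ = I & I = I
φ | ((φ | φ) & φ) = I | I = I
χ -> (φ | ((φ | φ) & φ)) = ⊤ -> I = I  [min(1, 1−1+½)]
(χ -> (φ | ((φ | φ) & φ))) & ψ = I & ⊥ = ⊥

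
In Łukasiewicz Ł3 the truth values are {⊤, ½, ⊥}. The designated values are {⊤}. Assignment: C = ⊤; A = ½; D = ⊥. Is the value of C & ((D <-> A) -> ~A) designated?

D <-> A = ⊥ <-> ½ = ½  [1 − |0−½|]
~A = ~½ = ½
(D <-> A) -> ~A = ½ -> ½ = ⊤
C & ((D <-> A) -> ~A) = ⊤ & ⊤ = ⊤
⊤ ∈ {⊤}.

Yes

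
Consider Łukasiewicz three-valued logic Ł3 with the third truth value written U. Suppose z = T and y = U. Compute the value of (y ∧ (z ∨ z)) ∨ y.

U

z ∨ z = T ∨ T = T
y ∧ (z ∨ z) = U ∧ T = U
(y ∧ (z ∨ z)) ∨ y = U ∨ U = U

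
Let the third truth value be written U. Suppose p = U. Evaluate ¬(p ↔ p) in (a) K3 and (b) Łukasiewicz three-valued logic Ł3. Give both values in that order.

U; false

In K3: p ↔ p = U ↔ U = U
¬(p ↔ p) = ¬U = U
In Łukasiewicz three-valued logic Ł3: p ↔ p = U ↔ U = true  [1 − |½−½|]
¬(p ↔ p) = ¬true = false
They differ because K3 and Łukasiewicz three-valued logic Ł3 treat U differently under implication.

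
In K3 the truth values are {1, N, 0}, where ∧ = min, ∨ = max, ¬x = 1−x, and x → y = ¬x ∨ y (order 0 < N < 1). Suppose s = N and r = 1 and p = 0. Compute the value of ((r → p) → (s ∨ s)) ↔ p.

0

r → p = 1 → 0 = 0
s ∨ s = N ∨ N = N
(r → p) → (s ∨ s) = 0 → N = 1  [¬0 ∨ N]
((r → p) → (s ∨ s)) ↔ p = 1 ↔ 0 = 0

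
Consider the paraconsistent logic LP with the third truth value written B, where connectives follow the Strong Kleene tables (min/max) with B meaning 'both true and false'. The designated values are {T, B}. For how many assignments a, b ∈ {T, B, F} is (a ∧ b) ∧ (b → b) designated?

4

Designated under: (a=T, b=T); (a=T, b=B); (a=B, b=T); (a=B, b=B).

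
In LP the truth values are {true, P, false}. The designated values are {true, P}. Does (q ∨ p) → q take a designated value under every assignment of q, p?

No

Countermodel: q=false, p=true gives false, which is not designated.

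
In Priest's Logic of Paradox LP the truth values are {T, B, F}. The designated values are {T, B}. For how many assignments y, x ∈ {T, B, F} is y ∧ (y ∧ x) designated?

Designated under: (y=T, x=T); (y=T, x=B); (y=B, x=T); (y=B, x=B).

4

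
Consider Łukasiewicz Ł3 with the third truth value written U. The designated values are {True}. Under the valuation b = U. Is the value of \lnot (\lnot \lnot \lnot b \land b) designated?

No

\lnot b = \lnot U = U
\lnot \lnot b = \lnot U = U
\lnot \lnot \lnot b = \lnot U = U
\lnot \lnot \lnot b \land b = U \land U = U
\lnot (\lnot \lnot \lnot b \land b) = \lnot U = U
U ∉ {True}.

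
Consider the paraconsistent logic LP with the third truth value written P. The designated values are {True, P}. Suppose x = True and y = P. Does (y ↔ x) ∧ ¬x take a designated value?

y ↔ x = P ↔ True = P
¬x = ¬True = False
(y ↔ x) ∧ ¬x = P ∧ False = False
False ∉ {True, P}.

No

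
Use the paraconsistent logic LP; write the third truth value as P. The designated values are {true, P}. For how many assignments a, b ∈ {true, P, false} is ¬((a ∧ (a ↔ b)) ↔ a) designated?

5

Of the 9 assignments, 5 give a value in {true, P}.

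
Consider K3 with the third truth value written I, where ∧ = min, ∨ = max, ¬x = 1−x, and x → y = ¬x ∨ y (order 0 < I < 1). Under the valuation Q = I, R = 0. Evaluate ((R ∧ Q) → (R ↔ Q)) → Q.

R ∧ Q = 0 ∧ I = 0
R ↔ Q = 0 ↔ I = I
(R ∧ Q) → (R ↔ Q) = 0 → I = 1  [¬0 ∨ I]
((R ∧ Q) → (R ↔ Q)) → Q = 1 → I = I

I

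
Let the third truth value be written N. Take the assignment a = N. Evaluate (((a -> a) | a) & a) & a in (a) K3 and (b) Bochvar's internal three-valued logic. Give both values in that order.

In K3: a -> a = N -> N = N  [~N | N]
(a -> a) | a = N | N = N
((a -> a) | a) & a = N & N = N
(((a -> a) | a) & a) & a = N & N = N
In Bochvar's internal three-valued logic: a -> a = N -> N = N  [any arg is the third value ⇒ result is the third value]
(a -> a) | a = N | N = N
((a -> a) | a) & a = N & N = N
(((a -> a) | a) & a) & a = N & N = N

N; N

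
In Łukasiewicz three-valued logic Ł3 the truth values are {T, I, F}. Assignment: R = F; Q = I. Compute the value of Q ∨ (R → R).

T

R → R = F → F = T
Q ∨ (R → R) = I ∨ T = T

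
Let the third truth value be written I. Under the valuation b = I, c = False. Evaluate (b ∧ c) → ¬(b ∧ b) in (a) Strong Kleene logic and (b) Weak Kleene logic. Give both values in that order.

True; I

In Strong Kleene logic: b ∧ c = I ∧ False = False
b ∧ b = I ∧ I = I
¬(b ∧ b) = ¬I = I
(b ∧ c) → ¬(b ∧ b) = False → I = True
In Weak Kleene logic: b ∧ c = I ∧ False = I
b ∧ b = I ∧ I = I
¬(b ∧ b) = ¬I = I
(b ∧ c) → ¬(b ∧ b) = I → I = I
They differ because Strong Kleene logic and Weak Kleene logic treat I differently under the binary connectives.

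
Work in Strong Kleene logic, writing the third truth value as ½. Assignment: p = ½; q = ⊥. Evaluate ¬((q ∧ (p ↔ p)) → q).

p ↔ p = ½ ↔ ½ = ½
q ∧ (p ↔ p) = ⊥ ∧ ½ = ⊥
(q ∧ (p ↔ p)) → q = ⊥ → ⊥ = ⊤
¬((q ∧ (p ↔ p)) → q) = ¬⊤ = ⊥

⊥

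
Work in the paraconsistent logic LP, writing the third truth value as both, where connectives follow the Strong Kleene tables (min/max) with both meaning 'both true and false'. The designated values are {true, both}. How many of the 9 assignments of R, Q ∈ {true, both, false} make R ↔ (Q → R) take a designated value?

Of the 9 assignments, 8 give a value in {true, both}.

8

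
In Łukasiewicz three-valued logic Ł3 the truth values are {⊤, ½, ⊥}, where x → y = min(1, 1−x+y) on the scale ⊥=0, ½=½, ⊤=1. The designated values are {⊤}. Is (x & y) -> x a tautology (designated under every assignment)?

Yes

Every assignment of x, y over {⊤, ½, ⊥} gives a value in {⊤}.
In particular, with x=½, y=½: (x & y) -> x = ⊤.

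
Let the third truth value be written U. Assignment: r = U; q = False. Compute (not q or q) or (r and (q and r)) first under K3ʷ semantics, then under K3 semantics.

U; True

In K3ʷ: not q = not False = True
not q or q = True or False = True
q and r = False and U = U
r and (q and r) = U and U = U
(not q or q) or (r and (q and r)) = True or U = U
In K3: not q = not False = True
not q or q = True or False = True
q and r = False and U = False
r and (q and r) = U and False = False
(not q or q) or (r and (q and r)) = True or False = True
They differ because K3ʷ and K3 treat U differently under the binary connectives.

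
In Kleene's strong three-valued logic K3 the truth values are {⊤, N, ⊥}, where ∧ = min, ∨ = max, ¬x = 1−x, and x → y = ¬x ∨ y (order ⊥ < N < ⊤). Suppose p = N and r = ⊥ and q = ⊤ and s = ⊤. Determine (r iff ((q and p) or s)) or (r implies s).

⊤

q and p = ⊤ and N = N
(q and p) or s = N or ⊤ = ⊤
r iff ((q and p) or s) = ⊥ iff ⊤ = ⊥
r implies s = ⊥ implies ⊤ = ⊤
(r iff ((q and p) or s)) or (r implies s) = ⊥ or ⊤ = ⊤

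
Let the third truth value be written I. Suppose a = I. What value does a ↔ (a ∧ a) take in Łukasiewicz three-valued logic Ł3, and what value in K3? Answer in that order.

In Łukasiewicz three-valued logic Ł3: a ∧ a = I ∧ I = I
a ↔ (a ∧ a) = I ↔ I = T  [1 − |½−½|]
In K3: a ∧ a = I ∧ I = I
a ↔ (a ∧ a) = I ↔ I = I
They differ because Łukasiewicz three-valued logic Ł3 and K3 treat I differently under implication.

T; I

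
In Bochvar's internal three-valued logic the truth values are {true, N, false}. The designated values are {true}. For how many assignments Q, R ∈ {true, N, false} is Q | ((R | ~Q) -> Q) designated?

2

Designated under: (Q=true, R=true); (Q=true, R=false).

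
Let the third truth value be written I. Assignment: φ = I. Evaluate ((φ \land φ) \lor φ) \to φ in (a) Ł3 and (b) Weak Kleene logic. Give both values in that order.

In Ł3: φ \land φ = I \land I = I
(φ \land φ) \lor φ = I \lor I = I
((φ \land φ) \lor φ) \to φ = I \to I = True
In Weak Kleene logic: φ \land φ = I \land I = I
(φ \land φ) \lor φ = I \lor I = I
((φ \land φ) \lor φ) \to φ = I \to I = I  [any arg is the third value ⇒ result is the third value]
They differ because Ł3 and Weak Kleene logic treat I differently under the binary connectives.

True; I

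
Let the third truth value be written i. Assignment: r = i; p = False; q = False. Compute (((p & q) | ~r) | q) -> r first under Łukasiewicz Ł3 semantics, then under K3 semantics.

True; i

In Łukasiewicz Ł3: p & q = False & False = False
~r = ~i = i
(p & q) | ~r = False | i = i
((p & q) | ~r) | q = i | False = i
(((p & q) | ~r) | q) -> r = i -> i = True  [min(1, 1−½+½)]
In K3: p & q = False & False = False
~r = ~i = i
(p & q) | ~r = False | i = i
((p & q) | ~r) | q = i | False = i
(((p & q) | ~r) | q) -> r = i -> i = i  [~i | i]
They differ because Łukasiewicz Ł3 and K3 treat i differently under implication.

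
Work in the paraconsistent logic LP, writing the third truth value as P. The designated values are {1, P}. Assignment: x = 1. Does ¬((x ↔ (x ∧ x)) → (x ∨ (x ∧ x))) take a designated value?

No

x ∧ x = 1 ∧ 1 = 1
x ↔ (x ∧ x) = 1 ↔ 1 = 1
x ∧ x = 1 ∧ 1 = 1
x ∨ (x ∧ x) = 1 ∨ 1 = 1
(x ↔ (x ∧ x)) → (x ∨ (x ∧ x)) = 1 → 1 = 1
¬((x ↔ (x ∧ x)) → (x ∨ (x ∧ x))) = ¬1 = 0
0 ∉ {1, P}.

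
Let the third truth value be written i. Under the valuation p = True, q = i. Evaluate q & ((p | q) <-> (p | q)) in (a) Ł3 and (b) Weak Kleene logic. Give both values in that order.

i; i

In Ł3: p | q = True | i = True
p | q = True | i = True
(p | q) <-> (p | q) = True <-> True = True
q & ((p | q) <-> (p | q)) = i & True = i
In Weak Kleene logic: p | q = True | i = i
p | q = True | i = i
(p | q) <-> (p | q) = i <-> i = i
q & ((p | q) <-> (p | q)) = i & i = i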